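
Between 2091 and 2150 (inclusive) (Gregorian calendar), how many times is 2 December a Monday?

8

Track 2 December's weekday year by year (advancing +1, or +2 across a Feb 29):
  2091: Sun  2092: Tue (+2)  2093: Wed (+1)  2094: Thu (+1)  2095: Fri (+1)
  2096: Sun (+2)  2097: Mon (+1) ✓  2098: Tue (+1)  2099: Wed (+1)  2100: Thu (+1)
  2101: Fri (+1)  2102: Sat (+1)  2103: Sun (+1)  2104: Tue (+2)  … (32 more years) …
  2137: Mon (+1) ✓  2138: Tue (+1)  2139: Wed (+1)  2140: Fri (+2)  2141: Sat (+1)
  2142: Sun (+1)  2143: Mon (+1) ✓  2144: Wed (+2)  2145: Thu (+1)  2146: Fri (+1)
  2147: Sat (+1)  2148: Mon (+2) ✓  2149: Tue (+1)  2150: Wed (+1)
Monday years: 2097, 2109, 2115, 2120, 2126, 2137, 2143, 2148 — 8 in total.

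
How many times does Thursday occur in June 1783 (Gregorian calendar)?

4

June 1783 has 30 days and begins on Sunday.
The first Thursday is June 5.
Thursdays fall on 5, 12, 19, 26 — that's 4.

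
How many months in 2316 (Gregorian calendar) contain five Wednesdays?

4

A month of length L has five Wednesdays iff its first Wednesday is on day ≤ L−28 (so day 1–3 in a 31-day month, 1–2 in a 30-day month, day 1 in a leap February).
Checking each month of 2316: Jan starts Sat (31d); Feb starts Tue (29d); Mar starts Wed (31d) ✓; Apr starts Sat (30d); May starts Mon (31d) ✓; Jun starts Thu (30d); Jul starts Sat (31d); Aug starts Tue (31d) ✓; Sep starts Fri (30d); Oct starts Sun (31d); Nov starts Wed (30d) ✓; Dec starts Fri (31d).
Five-Wednesday months: March, May, August, November → 4.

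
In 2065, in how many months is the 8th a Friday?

1

Check the 8th of each month of 2065: Jan 8: Thu, Feb 8: Sun, Mar 8: Sun, Apr 8: Wed, May 8: Fri, Jun 8: Mon, Jul 8: Wed, Aug 8: Sat, Sep 8: Tue, Oct 8: Thu, Nov 8: Sun, Dec 8: Tue.
Friday occurs in May — 1 month.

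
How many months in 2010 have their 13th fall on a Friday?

1

Check the 13th of each month of 2010: Jan 13: Wed, Feb 13: Sat, Mar 13: Sat, Apr 13: Tue, May 13: Thu, Jun 13: Sun, Jul 13: Tue, Aug 13: Fri, Sep 13: Mon, Oct 13: Wed, Nov 13: Sat, Dec 13: Mon.
Friday occurs in August — 1 month.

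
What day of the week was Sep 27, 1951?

January 1, 1951 is a Monday.
September 27 is day 270 of the year, i.e. 269 days after Jan 1.
269 mod 7 = 3, so advance 3 weekdays from Monday: Thursday.

Thursday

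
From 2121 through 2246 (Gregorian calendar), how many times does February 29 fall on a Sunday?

4

Leap years in 2121–2246: 30 of them.
Feb 29 weekday advances by 5 (mod 7) from one leap year to the next four years later (or differs when a century non-leap intervenes).
Leap-day weekdays: 2124:Tue 2128:Sun✓ 2132:Fri 2136:Wed 2140:Mon 2144:Sat 2148:Thu 2152:Tue 2156:Sun✓ 2160:Fri 2164:Wed 2168:Mon 2172:Sat …(4 more)… 2192:Wed 2196:Mon 2204:Wed 2208:Mon 2212:Sat 2216:Thu 2220:Tue 2224:Sun✓ 2228:Fri 2232:Wed 2236:Mon 2240:Sat 2244:Thu
Sunday: 2128, 2156, 2184, 2224 → 4.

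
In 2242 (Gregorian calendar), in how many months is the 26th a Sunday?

1

Check the 26th of each month of 2242: Jan 26: Wed, Feb 26: Sat, Mar 26: Sat, Apr 26: Tue, May 26: Thu, Jun 26: Sun, Jul 26: Tue, Aug 26: Fri, Sep 26: Mon, Oct 26: Wed, Nov 26: Sat, Dec 26: Mon.
Sunday occurs in June — 1 month.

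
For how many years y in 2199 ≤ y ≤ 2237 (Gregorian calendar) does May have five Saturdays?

May has 31 days; it has five Saturdays when Saturday falls among the first (month-length − 28) days — i.e. when May 1 is one of Saturday/Friday/Thursday.
May 1 by year: 2199:Wed 2200:Thu✓ 2201:Fri✓ 2202:Sat✓ 2203:Sun 2204:Tue 2205:Wed 2206:Thu✓ 2207:Fri✓ 2208:Sun 2209:Mon 2210:Tue 2211:Wed 2212:Fri✓ 2213:Sat✓ …(9 more)… 2223:Thu✓ 2224:Sat✓ 2225:Sun 2226:Mon 2227:Tue 2228:Thu✓ 2229:Fri✓ 2230:Sat✓ 2231:Sun 2232:Tue 2233:Wed 2234:Thu✓ 2235:Fri✓ 2236:Sun 2237:Mon
Years with five Saturdays: 2200, 2201, 2202, 2206, 2207, 2212, 2213, 2217, 2218, 2219, 2223, 2224, 2228, 2229, 2230, 2234, 2235 → 17.

17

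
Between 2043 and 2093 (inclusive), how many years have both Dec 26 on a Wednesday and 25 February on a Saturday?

Check each year's weekday for Dec 26 and 25 February:
  2043: Sat/Wed  2044: Mon/Thu  2045: Tue/Sat  2046: Wed/Sun  2047: Thu/Mon  2048: Sat/Tue  2049: Sun/Thu  2050: Mon/Fri  2051: Tue/Sat  2052: Thu/Sun  2053: Fri/Tue  2054: Sat/Wed  2055: Sun/Thu  2056: Tue/Fri  …(23 more)…  2080: Thu/Sun  2081: Fri/Tue  2082: Sat/Wed  2083: Sun/Thu  2084: Tue/Fri  2085: Wed/Sun  2086: Thu/Mon  2087: Fri/Tue  2088: Sun/Wed  2089: Mon/Fri  2090: Tue/Sat  2091: Wed/Sun  2092: Fri/Mon  2093: Sat/Wed
Both conditions hold in: 2068 — 1.

1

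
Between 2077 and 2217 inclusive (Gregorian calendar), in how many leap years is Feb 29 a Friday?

5

Leap years in 2077–2217: 33 of them.
Feb 29 weekday advances by 5 (mod 7) from one leap year to the next four years later (or differs when a century non-leap intervenes).
Leap-day weekdays: 2080:Thu 2084:Tue 2088:Sun 2092:Fri✓ 2096:Wed 2104:Fri✓ 2108:Wed 2112:Mon 2116:Sat 2120:Thu 2124:Tue 2128:Sun 2132:Fri✓ …(7 more)… 2164:Wed 2168:Mon 2172:Sat 2176:Thu 2180:Tue 2184:Sun 2188:Fri✓ 2192:Wed 2196:Mon 2204:Wed 2208:Mon 2212:Sat 2216:Thu
Friday: 2092, 2104, 2132, 2160, 2188 → 5.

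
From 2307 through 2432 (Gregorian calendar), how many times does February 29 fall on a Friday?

4

Leap years in 2307–2432: 32 of them.
Feb 29 weekday advances by 5 (mod 7) from one leap year to the next four years later (or differs when a century non-leap intervenes).
Leap-day weekdays: 2308:Sat 2312:Thu 2316:Tue 2320:Sun 2324:Fri✓ 2328:Wed 2332:Mon 2336:Sat 2340:Thu 2344:Tue 2348:Sun 2352:Fri✓ 2356:Wed …(6 more)… 2384:Wed 2388:Mon 2392:Sat 2396:Thu 2400:Tue 2404:Sun 2408:Fri✓ 2412:Wed 2416:Mon 2420:Sat 2424:Thu 2428:Tue 2432:Sun
Friday: 2324, 2352, 2380, 2408 → 4.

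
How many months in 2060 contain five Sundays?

4

A month of length L has five Sundays iff its first Sunday is on day ≤ L−28 (so day 1–3 in a 31-day month, 1–2 in a 30-day month, day 1 in a leap February).
Checking each month of 2060: Jan starts Thu (31d); Feb starts Sun (29d) ✓; Mar starts Mon (31d); Apr starts Thu (30d); May starts Sat (31d) ✓; Jun starts Tue (30d); Jul starts Thu (31d); Aug starts Sun (31d) ✓; Sep starts Wed (30d); Oct starts Fri (31d) ✓; Nov starts Mon (30d); Dec starts Wed (31d).
Five-Sunday months: February, May, August, October → 4.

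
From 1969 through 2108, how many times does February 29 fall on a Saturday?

Leap years in 1969–2108: 34 of them.
Feb 29 weekday advances by 5 (mod 7) from one leap year to the next four years later (or differs when a century non-leap intervenes).
Leap-day weekdays: 1972:Tue 1976:Sun 1980:Fri 1984:Wed 1988:Mon 1992:Sat✓ 1996:Thu 2000:Tue 2004:Sun 2008:Fri 2012:Wed 2016:Mon 2020:Sat✓ …(8 more)… 2056:Tue 2060:Sun 2064:Fri 2068:Wed 2072:Mon 2076:Sat✓ 2080:Thu 2084:Tue 2088:Sun 2092:Fri 2096:Wed 2104:Fri 2108:Wed
Saturday: 1992, 2020, 2048, 2076 → 4.

4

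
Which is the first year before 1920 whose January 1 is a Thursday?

1914

Jan 1 advances by 2 weekdays after a leap year and by 1 after a common year.
1920: Jan 1 is Thursday (leap).
1919: Wednesday
1918: Tuesday
1917: Monday
1916: Saturday (leap)
1915: Friday
1914: Thursday
1914 begins on a Thursday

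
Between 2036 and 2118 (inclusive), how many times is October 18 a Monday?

Track October 18's weekday year by year (advancing +1, or +2 across a Feb 29):
  2036: Sat  2037: Sun (+1)  2038: Mon (+1) ✓  2039: Tue (+1)  2040: Thu (+2)
  2041: Fri (+1)  2042: Sat (+1)  2043: Sun (+1)  2044: Tue (+2)  2045: Wed (+1)
  2046: Thu (+1)  2047: Fri (+1)  2048: Sun (+2)  2049: Mon (+1) ✓  … (55 more years) …
  2105: Sun (+1)  2106: Mon (+1) ✓  2107: Tue (+1)  2108: Thu (+2)  2109: Fri (+1)
  2110: Sat (+1)  2111: Sun (+1)  2112: Tue (+2)  2113: Wed (+1)  2114: Thu (+1)
  2115: Fri (+1)  2116: Sun (+2)  2117: Mon (+1) ✓  2118: Tue (+1)
Monday years: 2038, 2049, 2055, 2060, 2066, 2077, 2083, 2088, 2094, 2100, 2106, 2117 — 12 in total.

12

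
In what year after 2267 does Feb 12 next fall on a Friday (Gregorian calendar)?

2269

From one year to the next, a fixed date's weekday advances by 1, or by 2 when a Feb 29 lies between the two dates.
2267: February 12 is Tuesday.
2268: Wednesday (+1)
2269: Friday (+2)
Feb 12 falls on a Friday in 2269.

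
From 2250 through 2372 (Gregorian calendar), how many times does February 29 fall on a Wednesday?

4

Leap years in 2250–2372: 30 of them.
Feb 29 weekday advances by 5 (mod 7) from one leap year to the next four years later (or differs when a century non-leap intervenes).
Leap-day weekdays: 2252:Sun 2256:Fri 2260:Wed✓ 2264:Mon 2268:Sat 2272:Thu 2276:Tue 2280:Sun 2284:Fri 2288:Wed✓ 2292:Mon 2296:Sat 2304:Mon …(4 more)… 2324:Fri 2328:Wed✓ 2332:Mon 2336:Sat 2340:Thu 2344:Tue 2348:Sun 2352:Fri 2356:Wed✓ 2360:Mon 2364:Sat 2368:Thu 2372:Tue
Wednesday: 2260, 2288, 2328, 2356 → 4.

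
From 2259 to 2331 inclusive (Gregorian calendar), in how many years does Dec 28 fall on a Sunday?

Track Dec 28's weekday year by year (advancing +1, or +2 across a Feb 29):
  2259: Wed  2260: Fri (+2)  2261: Sat (+1)  2262: Sun (+1) ✓  2263: Mon (+1)
  2264: Wed (+2)  2265: Thu (+1)  2266: Fri (+1)  2267: Sat (+1)  2268: Mon (+2)
  2269: Tue (+1)  2270: Wed (+1)  2271: Thu (+1)  2272: Sat (+2)  … (45 more years) …
  2318: Sat (+1)  2319: Sun (+1) ✓  2320: Tue (+2)  2321: Wed (+1)  2322: Thu (+1)
  2323: Fri (+1)  2324: Sun (+2) ✓  2325: Mon (+1)  2326: Tue (+1)  2327: Wed (+1)
  2328: Fri (+2)  2329: Sat (+1)  2330: Sun (+1) ✓  2331: Mon (+1)
Sunday years: 2262, 2273, 2279, 2284, 2290, 2302, 2313, 2319, 2324, 2330 — 10 in total.

10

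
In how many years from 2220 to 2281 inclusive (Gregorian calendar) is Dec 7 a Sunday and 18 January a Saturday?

7

Check each year's weekday for Dec 7 and 18 January:
  2220: Thu/Tue  2221: Fri/Thu  2222: Sat/Fri  2223: Sun/Sat ✓  2224: Tue/Sun  2225: Wed/Tue  2226: Thu/Wed  2227: Fri/Thu  2228: Sun/Fri  2229: Mon/Sun  2230: Tue/Mon  2231: Wed/Tue  2232: Fri/Wed  2233: Sat/Fri  …(34 more)…  2268: Mon/Sat  2269: Tue/Mon  2270: Wed/Tue  2271: Thu/Wed  2272: Sat/Thu  2273: Sun/Sat ✓  2274: Mon/Sun  2275: Tue/Mon  2276: Thu/Tue  2277: Fri/Thu  2278: Sat/Fri  2279: Sun/Sat ✓  2280: Tue/Sun  2281: Wed/Tue
Both conditions hold in: 2223, 2234, 2245, 2251, 2262, 2273, 2279 — 7.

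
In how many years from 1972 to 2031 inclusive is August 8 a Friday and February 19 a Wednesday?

Check each year's weekday for August 8 and February 19:
  1972: Tue/Sat  1973: Wed/Mon  1974: Thu/Tue  1975: Fri/Wed ✓  1976: Sun/Thu  1977: Mon/Sat  1978: Tue/Sun  1979: Wed/Mon  1980: Fri/Tue  1981: Sat/Thu  1982: Sun/Fri  1983: Mon/Sat  1984: Wed/Sun  1985: Thu/Tue  …(32 more)…  2018: Wed/Mon  2019: Thu/Tue  2020: Sat/Wed  2021: Sun/Fri  2022: Mon/Sat  2023: Tue/Sun  2024: Thu/Mon  2025: Fri/Wed ✓  2026: Sat/Thu  2027: Sun/Fri  2028: Tue/Sat  2029: Wed/Mon  2030: Thu/Tue  2031: Fri/Wed ✓
Both conditions hold in: 1975, 1986, 1997, 2003, 2014, 2025, 2031 — 7.

7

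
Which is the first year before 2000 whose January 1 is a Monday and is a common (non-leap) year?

1990

Jan 1 advances by 2 weekdays after a leap year and by 1 after a common year.
2000: Jan 1 is Saturday (leap).
1999: Friday
1998: Thursday
1997: Wednesday
1996: Monday (leap)
1995: Sunday
1994: Saturday
1993: Friday
1992: Wednesday (leap)
1991: Tuesday
1990: Monday
1990 begins on a Monday and is a common year.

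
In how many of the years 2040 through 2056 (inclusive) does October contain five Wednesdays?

October has 31 days; it has five Wednesdays when Wednesday falls among the first (month-length − 28) days — i.e. when October 1 is one of Wednesday/Tuesday/Monday.
October 1 by year: 2040:Mon✓ 2041:Tue✓ 2042:Wed✓ 2043:Thu 2044:Sat 2045:Sun 2046:Mon✓ 2047:Tue✓ 2048:Thu 2049:Fri 2050:Sat 2051:Sun 2052:Tue✓ 2053:Wed✓ 2054:Thu 2055:Fri 2056:Sun
Years with five Wednesdays: 2040, 2041, 2042, 2046, 2047, 2052, 2053 → 7.

7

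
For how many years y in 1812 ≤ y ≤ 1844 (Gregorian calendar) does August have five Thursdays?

14

August has 31 days; it has five Thursdays when Thursday falls among the first (month-length − 28) days — i.e. when August 1 is one of Thursday/Wednesday/Tuesday.
August 1 by year: 1812:Sat 1813:Sun 1814:Mon 1815:Tue✓ 1816:Thu✓ 1817:Fri 1818:Sat 1819:Sun 1820:Tue✓ 1821:Wed✓ 1822:Thu✓ 1823:Fri 1824:Sun 1825:Mon 1826:Tue✓ …(3 more)… 1830:Sun 1831:Mon 1832:Wed✓ 1833:Thu✓ 1834:Fri 1835:Sat 1836:Mon 1837:Tue✓ 1838:Wed✓ 1839:Thu✓ 1840:Sat 1841:Sun 1842:Mon 1843:Tue✓ 1844:Thu✓
Years with five Thursdays: 1815, 1816, 1820, 1821, 1822, 1826, 1827, 1832, 1833, 1837, 1838, 1839, 1843, 1844 → 14.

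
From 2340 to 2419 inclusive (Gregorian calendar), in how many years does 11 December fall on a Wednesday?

12

Track 11 December's weekday year by year (advancing +1, or +2 across a Feb 29):
  2340: Wed ✓  2341: Thu (+1)  2342: Fri (+1)  2343: Sat (+1)  2344: Mon (+2)
  2345: Tue (+1)  2346: Wed (+1) ✓  2347: Thu (+1)  2348: Sat (+2)  2349: Sun (+1)
  2350: Mon (+1)  2351: Tue (+1)  2352: Thu (+2)  2353: Fri (+1)  … (52 more years) …
  2406: Mon (+1)  2407: Tue (+1)  2408: Thu (+2)  2409: Fri (+1)  2410: Sat (+1)
  2411: Sun (+1)  2412: Tue (+2)  2413: Wed (+1) ✓  2414: Thu (+1)  2415: Fri (+1)
  2416: Sun (+2)  2417: Mon (+1)  2418: Tue (+1)  2419: Wed (+1) ✓
Wednesday years: 2340, 2346, 2357, 2363, 2368, 2374, 2385, 2391, 2396, 2402, 2413, 2419 — 12 in total.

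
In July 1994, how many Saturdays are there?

July 1994 has 31 days and begins on Friday.
The first Saturday is July 2.
Saturdays fall on 2, 9, 16, 23, 30 — that's 5.

5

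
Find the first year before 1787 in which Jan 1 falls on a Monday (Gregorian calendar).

Jan 1 advances by 2 weekdays after a leap year and by 1 after a common year.
1787: Jan 1 is Monday.
1786: Sunday
1785: Saturday
1784: Thursday (leap)
1783: Wednesday
1782: Tuesday
1781: Monday
1781 begins on a Monday

1781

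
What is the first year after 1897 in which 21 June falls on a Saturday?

From one year to the next, a fixed date's weekday advances by 1, or by 2 when a Feb 29 lies between the two dates.
1897: June 21 is Monday.
1898: Tuesday (+1)
1899: Wednesday (+1)
1900: Thursday (+1)
1901: Friday (+1)
1902: Saturday (+1)
21 June falls on a Saturday in 1902.

1902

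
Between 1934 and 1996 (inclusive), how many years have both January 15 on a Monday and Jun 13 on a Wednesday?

7

Check each year's weekday for January 15 and Jun 13:
  1934: Mon/Wed ✓  1935: Tue/Thu  1936: Wed/Sat  1937: Fri/Sun  1938: Sat/Mon  1939: Sun/Tue  1940: Mon/Thu  1941: Wed/Fri  1942: Thu/Sat  1943: Fri/Sun  1944: Sat/Tue  1945: Mon/Wed ✓  1946: Tue/Thu  1947: Wed/Fri  …(35 more)…  1983: Sat/Mon  1984: Sun/Wed  1985: Tue/Thu  1986: Wed/Fri  1987: Thu/Sat  1988: Fri/Mon  1989: Sun/Tue  1990: Mon/Wed ✓  1991: Tue/Thu  1992: Wed/Sat  1993: Fri/Sun  1994: Sat/Mon  1995: Sun/Tue  1996: Mon/Thu
Both conditions hold in: 1934, 1945, 1951, 1962, 1973, 1979, 1990 — 7.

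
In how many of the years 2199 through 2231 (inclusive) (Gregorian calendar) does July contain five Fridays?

July has 31 days; it has five Fridays when Friday falls among the first (month-length − 28) days — i.e. when July 1 is one of Friday/Thursday/Wednesday.
July 1 by year: 2199:Mon 2200:Tue 2201:Wed✓ 2202:Thu✓ 2203:Fri✓ 2204:Sun 2205:Mon 2206:Tue 2207:Wed✓ 2208:Fri✓ 2209:Sat 2210:Sun 2211:Mon 2212:Wed✓ 2213:Thu✓ …(3 more)… 2217:Tue 2218:Wed✓ 2219:Thu✓ 2220:Sat 2221:Sun 2222:Mon 2223:Tue 2224:Thu✓ 2225:Fri✓ 2226:Sat 2227:Sun 2228:Tue 2229:Wed✓ 2230:Thu✓ 2231:Fri✓
Years with five Fridays: 2201, 2202, 2203, 2207, 2208, 2212, 2213, 2214, 2218, 2219, 2224, 2225, 2229, 2230, 2231 → 15.

15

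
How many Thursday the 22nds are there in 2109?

1

Check the 22nd of each month of 2109: Jan 22: Tue, Feb 22: Fri, Mar 22: Fri, Apr 22: Mon, May 22: Wed, Jun 22: Sat, Jul 22: Mon, Aug 22: Thu, Sep 22: Sun, Oct 22: Tue, Nov 22: Fri, Dec 22: Sun.
Thursday occurs in August — 1 month.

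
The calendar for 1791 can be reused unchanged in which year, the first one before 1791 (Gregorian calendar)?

1785

Two years share a calendar iff Jan 1 falls on the same weekday and both are leap or both are common. 1791: Jan 1 is Saturday, common year.
1790: Jan 1 Friday, common
1789: Jan 1 Thursday, common
1788: Jan 1 Tuesday, leap
1787: Jan 1 Monday, common
1786: Jan 1 Sunday, common
1785: Jan 1 Saturday, common
1785 matches on both conditions.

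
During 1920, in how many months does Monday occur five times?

A month of length L has five Mondays iff its first Monday is on day ≤ L−28 (so day 1–3 in a 31-day month, 1–2 in a 30-day month, day 1 in a leap February).
Checking each month of 1920: Jan starts Thu (31d); Feb starts Sun (29d); Mar starts Mon (31d) ✓; Apr starts Thu (30d); May starts Sat (31d) ✓; Jun starts Tue (30d); Jul starts Thu (31d); Aug starts Sun (31d) ✓; Sep starts Wed (30d); Oct starts Fri (31d); Nov starts Mon (30d) ✓; Dec starts Wed (31d).
Five-Monday months: March, May, August, November → 4.

4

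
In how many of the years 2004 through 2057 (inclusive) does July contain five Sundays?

July has 31 days; it has five Sundays when Sunday falls among the first (month-length − 28) days — i.e. when July 1 is one of Sunday/Saturday/Friday.
July 1 by year: 2004:Thu 2005:Fri✓ 2006:Sat✓ 2007:Sun✓ 2008:Tue 2009:Wed 2010:Thu 2011:Fri✓ 2012:Sun✓ 2013:Mon 2014:Tue 2015:Wed 2016:Fri✓ 2017:Sat✓ 2018:Sun✓ …(24 more)… 2043:Wed 2044:Fri✓ 2045:Sat✓ 2046:Sun✓ 2047:Mon 2048:Wed 2049:Thu 2050:Fri✓ 2051:Sat✓ 2052:Mon 2053:Tue 2054:Wed 2055:Thu 2056:Sat✓ 2057:Sun✓
Years with five Sundays: 2005, 2006, 2007, 2011, 2012, 2016, 2017, 2018, 2022, 2023, 2028, 2029, 2033, 2034, 2035, 2039, 2040, 2044, 2045, 2046, 2050, 2051, 2056, 2057 → 24.

24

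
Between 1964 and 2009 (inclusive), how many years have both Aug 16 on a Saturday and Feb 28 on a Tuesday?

Check each year's weekday for Aug 16 and Feb 28:
  1964: Sun/Fri  1965: Mon/Sun  1966: Tue/Mon  1967: Wed/Tue  1968: Fri/Wed  1969: Sat/Fri  1970: Sun/Sat  1971: Mon/Sun  1972: Wed/Mon  1973: Thu/Wed  1974: Fri/Thu  1975: Sat/Fri  1976: Mon/Sat  1977: Tue/Mon  …(18 more)…  1996: Fri/Wed  1997: Sat/Fri  1998: Sun/Sat  1999: Mon/Sun  2000: Wed/Mon  2001: Thu/Wed  2002: Fri/Thu  2003: Sat/Fri  2004: Mon/Sat  2005: Tue/Mon  2006: Wed/Tue  2007: Thu/Wed  2008: Sat/Thu  2009: Sun/Sat
Both conditions hold in: no year — 0.

0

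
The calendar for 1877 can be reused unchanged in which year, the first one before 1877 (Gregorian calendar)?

Two years share a calendar iff Jan 1 falls on the same weekday and both are leap or both are common. 1877: Jan 1 is Monday, common year.
1876: Jan 1 Saturday, leap
1875: Jan 1 Friday, common
1874: Jan 1 Thursday, common
1873: Jan 1 Wednesday, common
1872: Jan 1 Monday, leap
1871: Jan 1 Sunday, common
1870: Jan 1 Saturday, common
1869: Jan 1 Friday, common
1868: Jan 1 Wednesday, leap
1867: Jan 1 Tuesday, common
1866: Jan 1 Monday, common
1866 matches on both conditions.

1866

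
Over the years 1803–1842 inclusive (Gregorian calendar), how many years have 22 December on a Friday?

Track 22 December's weekday year by year (advancing +1, or +2 across a Feb 29):
  1803: Thu  1804: Sat (+2)  1805: Sun (+1)  1806: Mon (+1)  1807: Tue (+1)
  1808: Thu (+2)  1809: Fri (+1) ✓  1810: Sat (+1)  1811: Sun (+1)  1812: Tue (+2)
  1813: Wed (+1)  1814: Thu (+1)  1815: Fri (+1) ✓  1816: Sun (+2)  … (12 more years) …
  1829: Tue (+1)  1830: Wed (+1)  1831: Thu (+1)  1832: Sat (+2)  1833: Sun (+1)
  1834: Mon (+1)  1835: Tue (+1)  1836: Thu (+2)  1837: Fri (+1) ✓  1838: Sat (+1)
  1839: Sun (+1)  1840: Tue (+2)  1841: Wed (+1)  1842: Thu (+1)
Friday years: 1809, 1815, 1820, 1826, 1837 — 5 in total.

5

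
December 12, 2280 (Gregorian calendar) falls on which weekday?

January 1, 2280 is a Thursday.
December 12 is day 347 of the year, i.e. 346 days after Jan 1.
346 mod 7 = 3, so advance 3 weekdays from Thursday: Sunday.

Sunday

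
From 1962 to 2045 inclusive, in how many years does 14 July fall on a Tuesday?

12

Track 14 July's weekday year by year (advancing +1, or +2 across a Feb 29):
  1962: Sat  1963: Sun (+1)  1964: Tue (+2) ✓  1965: Wed (+1)  1966: Thu (+1)
  1967: Fri (+1)  1968: Sun (+2)  1969: Mon (+1)  1970: Tue (+1) ✓  1971: Wed (+1)
  1972: Fri (+2)  1973: Sat (+1)  1974: Sun (+1)  1975: Mon (+1)  … (56 more years) …
  2032: Wed (+2)  2033: Thu (+1)  2034: Fri (+1)  2035: Sat (+1)  2036: Mon (+2)
  2037: Tue (+1) ✓  2038: Wed (+1)  2039: Thu (+1)  2040: Sat (+2)  2041: Sun (+1)
  2042: Mon (+1)  2043: Tue (+1) ✓  2044: Thu (+2)  2045: Fri (+1)
Tuesday years: 1964, 1970, 1981, 1987, 1992, 1998, 2009, 2015, 2020, 2026, 2037, 2043 — 12 in total.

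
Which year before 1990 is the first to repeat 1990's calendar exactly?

1979

Two years share a calendar iff Jan 1 falls on the same weekday and both are leap or both are common. 1990: Jan 1 is Monday, common year.
1989: Jan 1 Sunday, common
1988: Jan 1 Friday, leap
1987: Jan 1 Thursday, common
1986: Jan 1 Wednesday, common
1985: Jan 1 Tuesday, common
1984: Jan 1 Sunday, leap
1983: Jan 1 Saturday, common
1982: Jan 1 Friday, common
1981: Jan 1 Thursday, common
1980: Jan 1 Tuesday, leap
1979: Jan 1 Monday, common
1979 matches on both conditions.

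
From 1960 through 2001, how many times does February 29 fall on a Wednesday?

Leap years in 1960–2001: 11 of them.
Feb 29 weekday advances by 5 (mod 7) from one leap year to the next four years later (or differs when a century non-leap intervenes).
Leap-day weekdays: 1960:Mon 1964:Sat 1968:Thu 1972:Tue 1976:Sun 1980:Fri 1984:Wed✓ 1988:Mon 1992:Sat 1996:Thu 2000:Tue
Wednesday: 1984 → 1.

1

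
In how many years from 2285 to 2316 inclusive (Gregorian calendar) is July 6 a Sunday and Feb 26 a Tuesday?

Check each year's weekday for July 6 and Feb 26:
  2285: Mon/Thu  2286: Tue/Fri  2287: Wed/Sat  2288: Fri/Sun  2289: Sat/Tue  2290: Sun/Wed  2291: Mon/Thu  2292: Wed/Fri  2293: Thu/Sun  2294: Fri/Mon  2295: Sat/Tue  2296: Mon/Wed  2297: Tue/Fri  2298: Wed/Sat  …(4 more)…  2303: Mon/Thu  2304: Wed/Fri  2305: Thu/Sun  2306: Fri/Mon  2307: Sat/Tue  2308: Mon/Wed  2309: Tue/Fri  2310: Wed/Sat  2311: Thu/Sun  2312: Sat/Mon  2313: Sun/Wed  2314: Mon/Thu  2315: Tue/Fri  2316: Thu/Sat
Both conditions hold in: no year — 0.

0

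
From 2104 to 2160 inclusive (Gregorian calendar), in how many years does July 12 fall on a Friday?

8

Track July 12's weekday year by year (advancing +1, or +2 across a Feb 29):
  2104: Sat  2105: Sun (+1)  2106: Mon (+1)  2107: Tue (+1)  2108: Thu (+2)
  2109: Fri (+1) ✓  2110: Sat (+1)  2111: Sun (+1)  2112: Tue (+2)  2113: Wed (+1)
  2114: Thu (+1)  2115: Fri (+1) ✓  2116: Sun (+2)  2117: Mon (+1)  … (29 more years) …
  2147: Wed (+1)  2148: Fri (+2) ✓  2149: Sat (+1)  2150: Sun (+1)  2151: Mon (+1)
  2152: Wed (+2)  2153: Thu (+1)  2154: Fri (+1) ✓  2155: Sat (+1)  2156: Mon (+2)
  2157: Tue (+1)  2158: Wed (+1)  2159: Thu (+1)  2160: Sat (+2)
Friday years: 2109, 2115, 2120, 2126, 2137, 2143, 2148, 2154 — 8 in total.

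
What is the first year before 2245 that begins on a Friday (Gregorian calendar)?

2241

Jan 1 advances by 2 weekdays after a leap year and by 1 after a common year.
2245: Jan 1 is Wednesday.
2244: Monday (leap)
2243: Sunday
2242: Saturday
2241: Friday
2241 begins on a Friday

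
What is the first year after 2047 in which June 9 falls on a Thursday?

2050

From one year to the next, a fixed date's weekday advances by 1, or by 2 when a Feb 29 lies between the two dates.
2047: June 9 is Sunday.
2048: Tuesday (+2)
2049: Wednesday (+1)
2050: Thursday (+1)
June 9 falls on a Thursday in 2050.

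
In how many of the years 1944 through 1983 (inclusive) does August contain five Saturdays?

August has 31 days; it has five Saturdays when Saturday falls among the first (month-length − 28) days — i.e. when August 1 is one of Saturday/Friday/Thursday.
August 1 by year: 1944:Tue 1945:Wed 1946:Thu✓ 1947:Fri✓ 1948:Sun 1949:Mon 1950:Tue 1951:Wed 1952:Fri✓ 1953:Sat✓ 1954:Sun 1955:Mon 1956:Wed 1957:Thu✓ 1958:Fri✓ …(10 more)… 1969:Fri✓ 1970:Sat✓ 1971:Sun 1972:Tue 1973:Wed 1974:Thu✓ 1975:Fri✓ 1976:Sun 1977:Mon 1978:Tue 1979:Wed 1980:Fri✓ 1981:Sat✓ 1982:Sun 1983:Mon
Years with five Saturdays: 1946, 1947, 1952, 1953, 1957, 1958, 1959, 1963, 1964, 1968, 1969, 1970, 1974, 1975, 1980, 1981 → 16.

16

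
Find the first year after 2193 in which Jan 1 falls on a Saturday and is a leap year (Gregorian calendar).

Jan 1 advances by 2 weekdays after a leap year and by 1 after a common year.
2193: Jan 1 is Tuesday.
2194: Wednesday
2195: Thursday
2196: Friday (leap)
2197: Sunday
2198: Monday
2199: Tuesday
2200: Wednesday
2201: Thursday
2202: Friday
2203: Saturday
2204: Sunday (leap)
2205: Tuesday
2206: Wednesday
2207: Thursday
2208: Friday (leap)
2209: Sunday
2210: Monday
2211: Tuesday
2212: Wednesday (leap)
2213: Friday
2214: Saturday
2215: Sunday
2216: Monday (leap)
2217: Wednesday
2218: Thursday
2219: Friday
2220: Saturday (leap)
2220 begins on a Saturday and is a leap year.

2220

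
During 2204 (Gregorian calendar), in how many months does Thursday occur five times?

4

A month of length L has five Thursdays iff its first Thursday is on day ≤ L−28 (so day 1–3 in a 31-day month, 1–2 in a 30-day month, day 1 in a leap February).
Checking each month of 2204: Jan starts Sun (31d); Feb starts Wed (29d); Mar starts Thu (31d) ✓; Apr starts Sun (30d); May starts Tue (31d) ✓; Jun starts Fri (30d); Jul starts Sun (31d); Aug starts Wed (31d) ✓; Sep starts Sat (30d); Oct starts Mon (31d); Nov starts Thu (30d) ✓; Dec starts Sat (31d).
Five-Thursday months: March, May, August, November → 4.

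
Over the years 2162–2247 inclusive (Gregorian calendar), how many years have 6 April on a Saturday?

Track 6 April's weekday year by year (advancing +1, or +2 across a Feb 29):
  2162: Tue  2163: Wed (+1)  2164: Fri (+2)  2165: Sat (+1) ✓  2166: Sun (+1)
  2167: Mon (+1)  2168: Wed (+2)  2169: Thu (+1)  2170: Fri (+1)  2171: Sat (+1) ✓
  2172: Mon (+2)  2173: Tue (+1)  2174: Wed (+1)  2175: Thu (+1)  … (58 more years) …
  2234: Sun (+1)  2235: Mon (+1)  2236: Wed (+2)  2237: Thu (+1)  2238: Fri (+1)
  2239: Sat (+1) ✓  2240: Mon (+2)  2241: Tue (+1)  2242: Wed (+1)  2243: Thu (+1)
  2244: Sat (+2) ✓  2245: Sun (+1)  2246: Mon (+1)  2247: Tue (+1)
Saturday years: 2165, 2171, 2176, 2182, 2193, 2199, 2205, 2211, 2216, 2222, 2233, 2239, 2244 — 13 in total.

13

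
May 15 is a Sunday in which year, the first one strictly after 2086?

2089

From one year to the next, a fixed date's weekday advances by 1, or by 2 when a Feb 29 lies between the two dates.
2086: May 15 is Wednesday.
2087: Thursday (+1)
2088: Saturday (+2)
2089: Sunday (+1)
May 15 falls on a Sunday in 2089.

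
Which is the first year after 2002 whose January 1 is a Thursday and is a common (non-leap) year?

Jan 1 advances by 2 weekdays after a leap year and by 1 after a common year.
2002: Jan 1 is Tuesday.
2003: Wednesday
2004: Thursday (leap)
2005: Saturday
2006: Sunday
2007: Monday
2008: Tuesday (leap)
2009: Thursday
2009 begins on a Thursday and is a common year.

2009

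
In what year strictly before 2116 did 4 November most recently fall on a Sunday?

From one year to the next, a fixed date's weekday advances by 1, or by 2 when a Feb 29 lies between the two dates.
2116: November 4 is Wednesday.
2115: Monday (−2)
2114: Sunday (−1)
4 November falls on a Sunday in 2114.

2114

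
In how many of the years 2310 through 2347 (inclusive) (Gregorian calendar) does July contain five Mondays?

July has 31 days; it has five Mondays when Monday falls among the first (month-length − 28) days — i.e. when July 1 is one of Monday/Sunday/Saturday.
July 1 by year: 2310:Fri 2311:Sat✓ 2312:Mon✓ 2313:Tue 2314:Wed 2315:Thu 2316:Sat✓ 2317:Sun✓ 2318:Mon✓ 2319:Tue 2320:Thu 2321:Fri 2322:Sat✓ 2323:Sun✓ 2324:Tue …(8 more)… 2333:Sat✓ 2334:Sun✓ 2335:Mon✓ 2336:Wed 2337:Thu 2338:Fri 2339:Sat✓ 2340:Mon✓ 2341:Tue 2342:Wed 2343:Thu 2344:Sat✓ 2345:Sun✓ 2346:Mon✓ 2347:Tue
Years with five Mondays: 2311, 2312, 2316, 2317, 2318, 2322, 2323, 2328, 2329, 2333, 2334, 2335, 2339, 2340, 2344, 2345, 2346 → 17.

17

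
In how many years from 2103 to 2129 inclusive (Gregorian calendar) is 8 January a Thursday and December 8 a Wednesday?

1

Check each year's weekday for 8 January and December 8:
  2103: Mon/Sat  2104: Tue/Mon  2105: Thu/Tue  2106: Fri/Wed  2107: Sat/Thu  2108: Sun/Sat  2109: Tue/Sun  2110: Wed/Mon  2111: Thu/Tue  2112: Fri/Thu  2113: Sun/Fri  2114: Mon/Sat  2115: Tue/Sun  2116: Wed/Tue  2117: Fri/Wed  2118: Sat/Thu  2119: Sun/Fri  2120: Mon/Sun  2121: Wed/Mon  2122: Thu/Tue  2123: Fri/Wed  2124: Sat/Fri  2125: Mon/Sat  2126: Tue/Sun  2127: Wed/Mon  2128: Thu/Wed ✓  2129: Sat/Thu
Both conditions hold in: 2128 — 1.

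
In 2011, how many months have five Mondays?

4

A month of length L has five Mondays iff its first Monday is on day ≤ L−28 (so day 1–3 in a 31-day month, 1–2 in a 30-day month, day 1 in a leap February).
Checking each month of 2011: Jan starts Sat (31d) ✓; Feb starts Tue (28d); Mar starts Tue (31d); Apr starts Fri (30d); May starts Sun (31d) ✓; Jun starts Wed (30d); Jul starts Fri (31d); Aug starts Mon (31d) ✓; Sep starts Thu (30d); Oct starts Sat (31d) ✓; Nov starts Tue (30d); Dec starts Thu (31d).
Five-Monday months: January, May, August, October → 4.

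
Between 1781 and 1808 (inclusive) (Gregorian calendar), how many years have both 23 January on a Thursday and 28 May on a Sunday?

0

Check each year's weekday for 23 January and 28 May:
  1781: Tue/Mon  1782: Wed/Tue  1783: Thu/Wed  1784: Fri/Fri  1785: Sun/Sat  1786: Mon/Sun  1787: Tue/Mon  1788: Wed/Wed  1789: Fri/Thu  1790: Sat/Fri  1791: Sun/Sat  1792: Mon/Mon  1793: Wed/Tue  1794: Thu/Wed  1795: Fri/Thu  1796: Sat/Sat  1797: Mon/Sun  1798: Tue/Mon  1799: Wed/Tue  1800: Thu/Wed  1801: Fri/Thu  1802: Sat/Fri  1803: Sun/Sat  1804: Mon/Mon  1805: Wed/Tue  1806: Thu/Wed  1807: Fri/Thu  1808: Sat/Sat
Both conditions hold in: no year — 0.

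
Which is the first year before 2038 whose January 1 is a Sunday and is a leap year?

2012

Jan 1 advances by 2 weekdays after a leap year and by 1 after a common year.
2038: Jan 1 is Friday.
2037: Thursday
2036: Tuesday (leap)
2035: Monday
2034: Sunday
2033: Saturday
2032: Thursday (leap)
2031: Wednesday
2030: Tuesday
2029: Monday
2028: Saturday (leap)
2027: Friday
2026: Thursday
2025: Wednesday
2024: Monday (leap)
2023: Sunday
2022: Saturday
2021: Friday
2020: Wednesday (leap)
2019: Tuesday
2018: Monday
2017: Sunday
2016: Friday (leap)
2015: Thursday
2014: Wednesday
2013: Tuesday
2012: Sunday (leap)
2012 begins on a Sunday and is a leap year.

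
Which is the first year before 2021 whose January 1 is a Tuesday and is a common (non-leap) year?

Jan 1 advances by 2 weekdays after a leap year and by 1 after a common year.
2021: Jan 1 is Friday.
2020: Wednesday (leap)
2019: Tuesday
2019 begins on a Tuesday and is a common year.

2019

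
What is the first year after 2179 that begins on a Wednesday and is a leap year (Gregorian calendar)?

2212

Jan 1 advances by 2 weekdays after a leap year and by 1 after a common year.
2179: Jan 1 is Friday.
2180: Saturday (leap)
2181: Monday
2182: Tuesday
2183: Wednesday
2184: Thursday (leap)
2185: Saturday
2186: Sunday
2187: Monday
2188: Tuesday (leap)
2189: Thursday
2190: Friday
2191: Saturday
2192: Sunday (leap)
2193: Tuesday
2194: Wednesday
2195: Thursday
2196: Friday (leap)
2197: Sunday
2198: Monday
2199: Tuesday
2200: Wednesday
2201: Thursday
2202: Friday
2203: Saturday
2204: Sunday (leap)
2205: Tuesday
2206: Wednesday
2207: Thursday
2208: Friday (leap)
2209: Sunday
2210: Monday
2211: Tuesday
2212: Wednesday (leap)
2212 begins on a Wednesday and is a leap year.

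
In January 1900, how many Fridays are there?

4

January 1900 has 31 days and begins on Monday.
The first Friday is January 5.
Fridays fall on 5, 12, 19, 26 — that's 4.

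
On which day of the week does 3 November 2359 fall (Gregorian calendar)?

Tuesday

January 1, 2359 is a Thursday.
November 3 is day 307 of the year, i.e. 306 days after Jan 1.
306 mod 7 = 5, so advance 5 weekdays from Thursday: Tuesday.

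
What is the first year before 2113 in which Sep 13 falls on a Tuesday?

From one year to the next, a fixed date's weekday advances by 1, or by 2 when a Feb 29 lies between the two dates.
2113: September 13 is Wednesday.
2112: Tuesday (−1)
Sep 13 falls on a Tuesday in 2112.

2112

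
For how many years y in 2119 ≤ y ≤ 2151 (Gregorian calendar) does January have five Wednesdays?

January has 31 days; it has five Wednesdays when Wednesday falls among the first (month-length − 28) days — i.e. when January 1 is one of Wednesday/Tuesday/Monday.
January 1 by year: 2119:Sun 2120:Mon✓ 2121:Wed✓ 2122:Thu 2123:Fri 2124:Sat 2125:Mon✓ 2126:Tue✓ 2127:Wed✓ 2128:Thu 2129:Sat 2130:Sun 2131:Mon✓ 2132:Tue✓ 2133:Thu …(3 more)… 2137:Tue✓ 2138:Wed✓ 2139:Thu 2140:Fri 2141:Sun 2142:Mon✓ 2143:Tue✓ 2144:Wed✓ 2145:Fri 2146:Sat 2147:Sun 2148:Mon✓ 2149:Wed✓ 2150:Thu 2151:Fri
Years with five Wednesdays: 2120, 2121, 2125, 2126, 2127, 2131, 2132, 2137, 2138, 2142, 2143, 2144, 2148, 2149 → 14.

14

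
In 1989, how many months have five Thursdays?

4

A month of length L has five Thursdays iff its first Thursday is on day ≤ L−28 (so day 1–3 in a 31-day month, 1–2 in a 30-day month, day 1 in a leap February).
Checking each month of 1989: Jan starts Sun (31d); Feb starts Wed (28d); Mar starts Wed (31d) ✓; Apr starts Sat (30d); May starts Mon (31d); Jun starts Thu (30d) ✓; Jul starts Sat (31d); Aug starts Tue (31d) ✓; Sep starts Fri (30d); Oct starts Sun (31d); Nov starts Wed (30d) ✓; Dec starts Fri (31d).
Five-Thursday months: March, June, August, November → 4.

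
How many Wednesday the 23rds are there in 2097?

2

Check the 23rd of each month of 2097: Jan 23: Wed, Feb 23: Sat, Mar 23: Sat, Apr 23: Tue, May 23: Thu, Jun 23: Sun, Jul 23: Tue, Aug 23: Fri, Sep 23: Mon, Oct 23: Wed, Nov 23: Sat, Dec 23: Mon.
Wednesday occurs in January, October — 2 months.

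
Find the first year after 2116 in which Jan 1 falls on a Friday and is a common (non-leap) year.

2117

Jan 1 advances by 2 weekdays after a leap year and by 1 after a common year.
2116: Jan 1 is Wednesday (leap).
2117: Friday
2117 begins on a Friday and is a common year.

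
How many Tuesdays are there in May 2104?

May 2104 has 31 days and begins on Thursday.
The first Tuesday is May 6.
Tuesdays fall on 6, 13, 20, 27 — that's 4.

4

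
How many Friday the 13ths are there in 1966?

1

Check the 13th of each month of 1966: Jan 13: Thu, Feb 13: Sun, Mar 13: Sun, Apr 13: Wed, May 13: Fri, Jun 13: Mon, Jul 13: Wed, Aug 13: Sat, Sep 13: Tue, Oct 13: Thu, Nov 13: Sun, Dec 13: Tue.
Friday occurs in May — 1 month.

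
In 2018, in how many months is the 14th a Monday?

1

Check the 14th of each month of 2018: Jan 14: Sun, Feb 14: Wed, Mar 14: Wed, Apr 14: Sat, May 14: Mon, Jun 14: Thu, Jul 14: Sat, Aug 14: Tue, Sep 14: Fri, Oct 14: Sun, Nov 14: Wed, Dec 14: Fri.
Monday occurs in May — 1 month.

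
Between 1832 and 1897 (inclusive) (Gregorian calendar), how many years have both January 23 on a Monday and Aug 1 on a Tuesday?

Check each year's weekday for January 23 and Aug 1:
  1832: Mon/Wed  1833: Wed/Thu  1834: Thu/Fri  1835: Fri/Sat  1836: Sat/Mon  1837: Mon/Tue ✓  1838: Tue/Wed  1839: Wed/Thu  1840: Thu/Sat  1841: Sat/Sun  1842: Sun/Mon  1843: Mon/Tue ✓  1844: Tue/Thu  1845: Thu/Fri  …(38 more)…  1884: Wed/Fri  1885: Fri/Sat  1886: Sat/Sun  1887: Sun/Mon  1888: Mon/Wed  1889: Wed/Thu  1890: Thu/Fri  1891: Fri/Sat  1892: Sat/Mon  1893: Mon/Tue ✓  1894: Tue/Wed  1895: Wed/Thu  1896: Thu/Sat  1897: Sat/Sun
Both conditions hold in: 1837, 1843, 1854, 1865, 1871, 1882, 1893 — 7.

7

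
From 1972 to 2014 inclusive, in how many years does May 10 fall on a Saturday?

Track May 10's weekday year by year (advancing +1, or +2 across a Feb 29):
  1972: Wed  1973: Thu (+1)  1974: Fri (+1)  1975: Sat (+1) ✓  1976: Mon (+2)
  1977: Tue (+1)  1978: Wed (+1)  1979: Thu (+1)  1980: Sat (+2) ✓  1981: Sun (+1)
  1982: Mon (+1)  1983: Tue (+1)  1984: Thu (+2)  1985: Fri (+1)  … (15 more years) …
  2001: Thu (+1)  2002: Fri (+1)  2003: Sat (+1) ✓  2004: Mon (+2)  2005: Tue (+1)
  2006: Wed (+1)  2007: Thu (+1)  2008: Sat (+2) ✓  2009: Sun (+1)  2010: Mon (+1)
  2011: Tue (+1)  2012: Thu (+2)  2013: Fri (+1)  2014: Sat (+1) ✓
Saturday years: 1975, 1980, 1986, 1997, 2003, 2008, 2014 — 7 in total.

7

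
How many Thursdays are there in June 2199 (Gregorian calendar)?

June 2199 has 30 days and begins on Saturday.
The first Thursday is June 6.
Thursdays fall on 6, 13, 20, 27 — that's 4.

4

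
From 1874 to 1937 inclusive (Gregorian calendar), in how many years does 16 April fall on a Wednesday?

Track 16 April's weekday year by year (advancing +1, or +2 across a Feb 29):
  1874: Thu  1875: Fri (+1)  1876: Sun (+2)  1877: Mon (+1)  1878: Tue (+1)
  1879: Wed (+1) ✓  1880: Fri (+2)  1881: Sat (+1)  1882: Sun (+1)  1883: Mon (+1)
  1884: Wed (+2) ✓  1885: Thu (+1)  1886: Fri (+1)  1887: Sat (+1)  … (36 more years) …
  1924: Wed (+2) ✓  1925: Thu (+1)  1926: Fri (+1)  1927: Sat (+1)  1928: Mon (+2)
  1929: Tue (+1)  1930: Wed (+1) ✓  1931: Thu (+1)  1932: Sat (+2)  1933: Sun (+1)
  1934: Mon (+1)  1935: Tue (+1)  1936: Thu (+2)  1937: Fri (+1)
Wednesday years: 1879, 1884, 1890, 1902, 1913, 1919, 1924, 1930 — 8 in total.

8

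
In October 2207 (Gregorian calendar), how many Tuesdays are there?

4

October 2207 has 31 days and begins on Thursday.
The first Tuesday is October 6.
Tuesdays fall on 6, 13, 20, 27 — that's 4.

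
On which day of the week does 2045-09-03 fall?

January 1, 2045 is a Sunday.
September 3 is day 246 of the year, i.e. 245 days after Jan 1.
245 mod 7 = 0, so advance 0 weekdays from Sunday: Sunday.

Sunday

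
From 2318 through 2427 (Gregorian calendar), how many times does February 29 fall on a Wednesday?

4

Leap years in 2318–2427: 27 of them.
Feb 29 weekday advances by 5 (mod 7) from one leap year to the next four years later (or differs when a century non-leap intervenes).
Leap-day weekdays: 2320:Sun 2324:Fri 2328:Wed✓ 2332:Mon 2336:Sat 2340:Thu 2344:Tue 2348:Sun 2352:Fri 2356:Wed✓ 2360:Mon 2364:Sat 2368:Thu 2372:Tue 2376:Sun 2380:Fri 2384:Wed✓ 2388:Mon 2392:Sat 2396:Thu 2400:Tue 2404:Sun 2408:Fri 2412:Wed✓ 2416:Mon 2420:Sat 2424:Thu
Wednesday: 2328, 2356, 2384, 2412 → 4.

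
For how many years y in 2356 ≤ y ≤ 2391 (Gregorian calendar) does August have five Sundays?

August has 31 days; it has five Sundays when Sunday falls among the first (month-length − 28) days — i.e. when August 1 is one of Sunday/Saturday/Friday.
August 1 by year: 2356:Wed 2357:Thu 2358:Fri✓ 2359:Sat✓ 2360:Mon 2361:Tue 2362:Wed 2363:Thu 2364:Sat✓ 2365:Sun✓ 2366:Mon 2367:Tue 2368:Thu 2369:Fri✓ 2370:Sat✓ …(6 more)… 2377:Mon 2378:Tue 2379:Wed 2380:Fri✓ 2381:Sat✓ 2382:Sun✓ 2383:Mon 2384:Wed 2385:Thu 2386:Fri✓ 2387:Sat✓ 2388:Mon 2389:Tue 2390:Wed 2391:Thu
Years with five Sundays: 2358, 2359, 2364, 2365, 2369, 2370, 2371, 2375, 2376, 2380, 2381, 2382, 2386, 2387 → 14.

14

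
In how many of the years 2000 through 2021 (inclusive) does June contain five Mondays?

6

June has 30 days; it has five Mondays when Monday falls among the first (month-length − 28) days — i.e. when June 1 is one of Monday/Sunday.
June 1 by year: 2000:Thu 2001:Fri 2002:Sat 2003:Sun✓ 2004:Tue 2005:Wed 2006:Thu 2007:Fri 2008:Sun✓ 2009:Mon✓ 2010:Tue 2011:Wed 2012:Fri 2013:Sat 2014:Sun✓ 2015:Mon✓ 2016:Wed 2017:Thu 2018:Fri 2019:Sat 2020:Mon✓ 2021:Tue
Years with five Mondays: 2003, 2008, 2009, 2014, 2015, 2020 → 6.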